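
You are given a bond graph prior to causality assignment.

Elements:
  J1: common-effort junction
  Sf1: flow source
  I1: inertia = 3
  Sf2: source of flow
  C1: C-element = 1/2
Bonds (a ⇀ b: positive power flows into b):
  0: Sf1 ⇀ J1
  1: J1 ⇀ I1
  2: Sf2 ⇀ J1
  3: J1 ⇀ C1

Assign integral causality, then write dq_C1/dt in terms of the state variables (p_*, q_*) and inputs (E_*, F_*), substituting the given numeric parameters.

bond 0 |Sf1  (Sf1 fixes flow; stroke at Sf1)
bond 2 |Sf2  (Sf2 fixes flow; stroke at Sf2)
bond 1 |I1  (I1: I, integral causality)
bond 3 |J1  (J1 needs exactly one e-in)

dq_C1/dt = F_Sf1 + F_Sf2 - p_I1/3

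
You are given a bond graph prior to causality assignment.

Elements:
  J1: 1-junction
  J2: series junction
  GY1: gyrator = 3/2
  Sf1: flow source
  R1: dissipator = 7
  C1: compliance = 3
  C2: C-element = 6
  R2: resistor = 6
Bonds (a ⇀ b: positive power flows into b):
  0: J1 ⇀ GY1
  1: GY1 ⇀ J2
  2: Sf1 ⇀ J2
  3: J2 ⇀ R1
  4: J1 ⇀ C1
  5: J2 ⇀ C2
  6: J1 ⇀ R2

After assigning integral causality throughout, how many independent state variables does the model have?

β2 stroke at Sf1  (Sf1 (Sf) sets flow on bond)
β1 stroke at J2  (1-jn J2 has f-setter on 2)
β3 stroke at J2  (J2: bond 2 brought flow, rest push out)
β5 stroke at J2  (J2: bond 2 brought flow, rest push out)
β0 stroke at J1  (GY1 both-in/both-out from 1)
β4 stroke at J1  (C1 integral (e out))
β6 stroke at R2  (J1: last free bond brings flow in)

2  (C1, C2 all integral)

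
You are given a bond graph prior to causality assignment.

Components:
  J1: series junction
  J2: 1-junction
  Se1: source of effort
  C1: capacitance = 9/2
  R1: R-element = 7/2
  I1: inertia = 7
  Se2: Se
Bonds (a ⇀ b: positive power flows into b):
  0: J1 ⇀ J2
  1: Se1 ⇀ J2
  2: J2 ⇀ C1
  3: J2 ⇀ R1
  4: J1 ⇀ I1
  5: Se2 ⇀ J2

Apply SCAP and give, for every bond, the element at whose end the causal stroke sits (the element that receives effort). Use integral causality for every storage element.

β1 stroke→J2  (source Se1 imposes e)
β5 stroke→J2  (Se2 fixes effort; stroke away)
β2 stroke→J2  (C1 integral (e out))
β4 stroke→I1  (I1 outputs flow p/I1)
β0 stroke→J1  (1-jn J1 has f-setter on 4)
β3 stroke→J2  (1-jn J2 has f-setter on 0)

β0 stroke at J1
β1 stroke at J2
β2 stroke at J2
β3 stroke at J2
β4 stroke at I1
β5 stroke at J2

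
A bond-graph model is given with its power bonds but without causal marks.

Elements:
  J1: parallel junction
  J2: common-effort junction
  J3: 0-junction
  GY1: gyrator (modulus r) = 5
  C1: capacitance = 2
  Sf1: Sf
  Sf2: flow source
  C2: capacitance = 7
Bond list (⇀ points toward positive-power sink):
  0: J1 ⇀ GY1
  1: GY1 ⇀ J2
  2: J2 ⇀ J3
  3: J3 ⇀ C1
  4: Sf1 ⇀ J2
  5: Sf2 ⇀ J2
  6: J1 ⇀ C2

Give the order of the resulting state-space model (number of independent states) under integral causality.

2  (C1, C2 all integral)

b4 stroke→Sf1  (source Sf1 imposes f)
b5 stroke→Sf2  (Sf2 fixes flow; stroke at Sf2)
b3 stroke→J3  (C1: C, integral causality)
b2 stroke→J2  (J3 effort already set via bond 3)
b1 stroke→GY1  (0-jn J2 has e-setter on 2)
b0 stroke→GY1  (through GY1, causality inverts; strokes same side of GY1)
b6 stroke→J1  (J1 needs exactly one e-in)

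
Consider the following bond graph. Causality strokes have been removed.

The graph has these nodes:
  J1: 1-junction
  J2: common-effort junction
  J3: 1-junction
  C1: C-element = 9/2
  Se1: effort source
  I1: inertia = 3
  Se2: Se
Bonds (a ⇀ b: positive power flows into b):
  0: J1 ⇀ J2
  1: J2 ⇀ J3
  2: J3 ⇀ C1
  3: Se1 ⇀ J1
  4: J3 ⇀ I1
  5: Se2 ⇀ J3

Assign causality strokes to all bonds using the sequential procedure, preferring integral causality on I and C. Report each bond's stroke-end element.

bond 0 stroke at J2
bond 1 stroke at J3
bond 2 stroke at J3
bond 3 stroke at J1
bond 4 stroke at I1
bond 5 stroke at J3

b3 stroke→J1  (source Se1 imposes e)
b5 stroke→J3  (Se2 fixes effort; stroke away)
b0 stroke→J2  (J1 needs exactly one f-in)
b1 stroke→J3  (J2 effort already set via bond 0)
b2 stroke→J3  (C1 integral (e out))
b4 stroke→I1  (J3 needs exactly one f-in)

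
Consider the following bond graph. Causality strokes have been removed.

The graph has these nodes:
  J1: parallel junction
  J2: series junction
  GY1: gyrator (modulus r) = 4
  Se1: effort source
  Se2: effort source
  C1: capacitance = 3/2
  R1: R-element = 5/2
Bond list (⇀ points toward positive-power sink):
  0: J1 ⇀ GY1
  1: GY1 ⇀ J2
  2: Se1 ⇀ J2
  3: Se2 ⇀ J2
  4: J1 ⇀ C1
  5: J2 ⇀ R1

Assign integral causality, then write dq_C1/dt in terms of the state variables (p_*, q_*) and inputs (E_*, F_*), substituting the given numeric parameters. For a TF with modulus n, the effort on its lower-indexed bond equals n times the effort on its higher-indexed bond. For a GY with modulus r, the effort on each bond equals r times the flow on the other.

dq_C1/dt = E_Se1/4 + E_Se2/4 - 5*q_C1/48

#2 stroke at J2  (Se1 fixes effort; stroke away)
#3 stroke at J2  (Se2 fixes effort; stroke away)
#4 stroke at J1  (C1 outputs effort q/C1)
#0 stroke at GY1  (common-e at J1 fixed by 4)
#1 stroke at GY1  (GY1 both-in/both-out from 0)
#5 stroke at J2  (J2: bond 1 brought flow, rest push out)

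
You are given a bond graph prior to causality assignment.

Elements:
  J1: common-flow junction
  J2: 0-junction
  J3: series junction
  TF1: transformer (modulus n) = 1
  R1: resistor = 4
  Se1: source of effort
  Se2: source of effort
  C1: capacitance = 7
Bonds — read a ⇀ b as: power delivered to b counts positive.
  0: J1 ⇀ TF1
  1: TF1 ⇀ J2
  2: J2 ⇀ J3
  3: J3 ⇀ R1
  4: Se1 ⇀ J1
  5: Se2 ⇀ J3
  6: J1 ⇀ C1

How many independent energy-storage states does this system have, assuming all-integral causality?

1  (C1 all integral)

bond 4 stroke at J1  (Se1 fixes effort; stroke away)
bond 5 stroke at J3  (source Se2 imposes e)
bond 6 stroke at J1  (C1 integral (e out))
bond 0 stroke at TF1  (closing 1-jn rule on J1)
bond 1 stroke at J2  (TF1 one-in-one-out from 0)
bond 2 stroke at J3  (common-e at J2 fixed by 1)
bond 3 stroke at R1  (J3: last free bond brings flow in)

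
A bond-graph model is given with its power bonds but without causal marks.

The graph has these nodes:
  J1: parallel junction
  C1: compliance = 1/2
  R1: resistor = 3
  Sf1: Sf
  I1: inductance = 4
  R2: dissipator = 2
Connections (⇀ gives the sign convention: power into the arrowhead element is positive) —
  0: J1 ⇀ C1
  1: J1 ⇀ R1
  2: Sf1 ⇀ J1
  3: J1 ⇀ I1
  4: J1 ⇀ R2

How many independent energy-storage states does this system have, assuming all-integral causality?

b2 |Sf1  (Sf1: flow source, stroke at near end)
b0 |J1  (C1: C, integral causality)
b1 |R1  (J1: bond 0 brought effort, rest push out)
b3 |I1  (J1: bond 0 brought effort, rest push out)
b4 |R2  (0-jn J1 has e-setter on 0)

2  (C1, I1 all integral)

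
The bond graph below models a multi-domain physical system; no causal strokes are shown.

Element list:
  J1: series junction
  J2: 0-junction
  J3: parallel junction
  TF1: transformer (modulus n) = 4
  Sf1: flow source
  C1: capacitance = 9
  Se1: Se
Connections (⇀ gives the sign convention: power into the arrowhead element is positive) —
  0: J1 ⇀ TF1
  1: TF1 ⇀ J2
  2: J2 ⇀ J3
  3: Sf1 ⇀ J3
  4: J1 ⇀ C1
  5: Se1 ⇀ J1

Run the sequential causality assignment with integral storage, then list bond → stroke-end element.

β3 stroke at Sf1  (Sf1: flow source, stroke at near end)
β5 stroke at J1  (Se1 (Se) sets effort on bond)
β2 stroke at J3  (J3 needs exactly one e-in)
β1 stroke at J2  (closing 0-jn rule on J2)
β0 stroke at TF1  (TF1 one-in-one-out from 1)
β4 stroke at J1  (J1: bond 0 brought flow, rest push out)

β0 stroke→TF1
β1 stroke→J2
β2 stroke→J3
β3 stroke→Sf1
β4 stroke→J1
β5 stroke→J1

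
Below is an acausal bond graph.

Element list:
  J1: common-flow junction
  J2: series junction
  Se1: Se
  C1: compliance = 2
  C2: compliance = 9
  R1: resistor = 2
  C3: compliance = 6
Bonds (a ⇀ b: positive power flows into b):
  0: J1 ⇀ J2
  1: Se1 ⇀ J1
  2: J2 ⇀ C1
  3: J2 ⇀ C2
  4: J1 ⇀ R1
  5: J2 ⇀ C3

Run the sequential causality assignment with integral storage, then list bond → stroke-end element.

#1 stroke at J1  (Se1: effort source, stroke at far end)
#2 stroke at J2  (C1: C, integral causality)
#3 stroke at J2  (C2 outputs effort q/C2)
#5 stroke at J2  (C3: C, integral causality)
#0 stroke at J1  (J2 needs exactly one f-in)
#4 stroke at R1  (only one flow-in slot at J1)

#0 stroke→J1
#1 stroke→J1
#2 stroke→J2
#3 stroke→J2
#4 stroke→R1
#5 stroke→J2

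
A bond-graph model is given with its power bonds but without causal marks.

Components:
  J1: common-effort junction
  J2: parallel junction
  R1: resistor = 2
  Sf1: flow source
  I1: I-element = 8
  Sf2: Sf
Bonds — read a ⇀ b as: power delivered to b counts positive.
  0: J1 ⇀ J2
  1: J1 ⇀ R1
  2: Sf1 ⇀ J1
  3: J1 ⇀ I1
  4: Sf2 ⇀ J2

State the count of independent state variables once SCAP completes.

1  (I1 all integral)

b2 |Sf1  (Sf1 (Sf) sets flow on bond)
b4 |Sf2  (Sf2: flow source, stroke at near end)
b0 |J2  (J2: last free bond brings effort in)
b3 |I1  (I1 outputs flow p/I1)
b1 |J1  (J1: last free bond brings effort in)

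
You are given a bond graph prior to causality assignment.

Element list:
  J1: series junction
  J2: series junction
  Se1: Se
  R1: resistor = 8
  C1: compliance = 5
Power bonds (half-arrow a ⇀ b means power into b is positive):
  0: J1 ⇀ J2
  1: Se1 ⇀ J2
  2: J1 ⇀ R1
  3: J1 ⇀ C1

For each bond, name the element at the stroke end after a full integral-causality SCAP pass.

#0 stroke at J1
#1 stroke at J2
#2 stroke at R1
#3 stroke at J1

bond 1 →J2  (Se1: effort source, stroke at far end)
bond 0 →J1  (J2: last free bond brings flow in)
bond 3 →J1  (C1: C, integral causality)
bond 2 →R1  (only one flow-in slot at J1)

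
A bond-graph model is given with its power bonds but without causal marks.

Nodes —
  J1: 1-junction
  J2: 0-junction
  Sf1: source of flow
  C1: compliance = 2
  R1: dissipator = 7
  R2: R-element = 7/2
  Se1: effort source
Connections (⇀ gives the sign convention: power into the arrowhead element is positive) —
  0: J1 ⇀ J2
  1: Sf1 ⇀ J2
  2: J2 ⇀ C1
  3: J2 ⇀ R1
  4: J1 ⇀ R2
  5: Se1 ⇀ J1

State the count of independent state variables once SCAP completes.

b1 stroke at Sf1  (Sf1: flow source, stroke at near end)
b5 stroke at J1  (source Se1 imposes e)
b2 stroke at J2  (C1 outputs effort q/C1)
b0 stroke at J1  (J2 effort already set via bond 2)
b3 stroke at R1  (J2: bond 2 brought effort, rest push out)
b4 stroke at R2  (J1: last free bond brings flow in)

1  (C1 all integral)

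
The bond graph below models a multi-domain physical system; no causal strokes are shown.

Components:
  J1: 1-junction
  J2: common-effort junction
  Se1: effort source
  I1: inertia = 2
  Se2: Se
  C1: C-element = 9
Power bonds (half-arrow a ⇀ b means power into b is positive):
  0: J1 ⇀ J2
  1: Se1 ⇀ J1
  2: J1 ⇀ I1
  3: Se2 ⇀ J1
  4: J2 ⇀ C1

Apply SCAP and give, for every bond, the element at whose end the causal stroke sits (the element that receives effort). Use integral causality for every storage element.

bond 1 stroke→J1  (source Se1 imposes e)
bond 3 stroke→J1  (Se2 fixes effort; stroke away)
bond 2 stroke→I1  (prefer integral on I1)
bond 0 stroke→J1  (1-jn J1 has f-setter on 2)
bond 4 stroke→J2  (only one effort-in slot at J2)

bond 0 stroke at J1
bond 1 stroke at J1
bond 2 stroke at I1
bond 3 stroke at J1
bond 4 stroke at J2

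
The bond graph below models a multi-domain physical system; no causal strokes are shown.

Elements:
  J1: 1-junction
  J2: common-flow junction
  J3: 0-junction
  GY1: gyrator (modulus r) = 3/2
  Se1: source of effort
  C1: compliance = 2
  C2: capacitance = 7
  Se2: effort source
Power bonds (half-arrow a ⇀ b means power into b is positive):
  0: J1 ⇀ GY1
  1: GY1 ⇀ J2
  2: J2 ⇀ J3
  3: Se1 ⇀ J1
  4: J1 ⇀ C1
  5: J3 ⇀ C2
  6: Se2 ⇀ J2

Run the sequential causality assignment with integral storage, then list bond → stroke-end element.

b3 →J1  (Se1: effort source, stroke at far end)
b6 →J2  (Se2 (Se) sets effort on bond)
b4 →J1  (C1 integral (e out))
b0 →GY1  (only one flow-in slot at J1)
b1 →GY1  (GY GY1: same side as bond 0)
b2 →J2  (1-jn J2 has f-setter on 1)
b5 →J3  (only one effort-in slot at J3)

b0 |GY1
b1 |GY1
b2 |J2
b3 |J1
b4 |J1
b5 |J3
b6 |J2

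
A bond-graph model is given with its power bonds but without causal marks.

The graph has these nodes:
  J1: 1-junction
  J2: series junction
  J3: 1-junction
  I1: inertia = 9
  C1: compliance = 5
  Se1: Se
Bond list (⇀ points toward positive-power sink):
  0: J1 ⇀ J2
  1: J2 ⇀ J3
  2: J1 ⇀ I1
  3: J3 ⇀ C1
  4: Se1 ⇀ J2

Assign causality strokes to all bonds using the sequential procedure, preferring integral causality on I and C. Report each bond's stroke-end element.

β4 |J2  (Se1 fixes effort; stroke away)
β2 |I1  (I1 outputs flow p/I1)
β0 |J1  (common-f at J1 fixed by 2)
β1 |J2  (J2 flow already set via bond 0)
β3 |J3  (1-jn J3 has f-setter on 1)

#0 stroke at J1
#1 stroke at J2
#2 stroke at I1
#3 stroke at J3
#4 stroke at J2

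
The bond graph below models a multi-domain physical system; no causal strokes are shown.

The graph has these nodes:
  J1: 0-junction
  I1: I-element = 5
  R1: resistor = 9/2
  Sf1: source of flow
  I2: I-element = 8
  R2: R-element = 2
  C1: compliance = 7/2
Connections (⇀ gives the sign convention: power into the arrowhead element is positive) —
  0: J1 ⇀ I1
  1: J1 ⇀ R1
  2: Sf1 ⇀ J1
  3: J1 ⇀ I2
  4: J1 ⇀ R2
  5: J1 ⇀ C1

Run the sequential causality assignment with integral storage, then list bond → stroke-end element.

β0 stroke→I1
β1 stroke→R1
β2 stroke→Sf1
β3 stroke→I2
β4 stroke→R2
β5 stroke→J1

b2 stroke→Sf1  (source Sf1 imposes f)
b0 stroke→I1  (I1 integral (f out))
b3 stroke→I2  (prefer integral on I2)
b5 stroke→J1  (C1 integral (e out))
b1 stroke→R1  (J1: bond 5 brought effort, rest push out)
b4 stroke→R2  (common-e at J1 fixed by 5)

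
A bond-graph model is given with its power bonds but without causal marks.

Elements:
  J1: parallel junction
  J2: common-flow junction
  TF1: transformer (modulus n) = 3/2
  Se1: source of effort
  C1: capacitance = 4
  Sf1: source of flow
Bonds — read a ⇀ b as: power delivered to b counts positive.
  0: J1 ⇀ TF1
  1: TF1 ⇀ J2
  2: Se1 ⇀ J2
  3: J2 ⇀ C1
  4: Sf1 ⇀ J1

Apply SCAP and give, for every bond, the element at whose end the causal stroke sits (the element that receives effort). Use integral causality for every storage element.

bond 0 →J1
bond 1 →TF1
bond 2 →J2
bond 3 →J2
bond 4 →Sf1

#2 →J2  (Se1 (Se) sets effort on bond)
#4 →Sf1  (Sf1 fixes flow; stroke at Sf1)
#0 →J1  (J1 needs exactly one e-in)
#1 →TF1  (TF1: transformer flips bond 0)
#3 →J2  (J2 flow already set via bond 1)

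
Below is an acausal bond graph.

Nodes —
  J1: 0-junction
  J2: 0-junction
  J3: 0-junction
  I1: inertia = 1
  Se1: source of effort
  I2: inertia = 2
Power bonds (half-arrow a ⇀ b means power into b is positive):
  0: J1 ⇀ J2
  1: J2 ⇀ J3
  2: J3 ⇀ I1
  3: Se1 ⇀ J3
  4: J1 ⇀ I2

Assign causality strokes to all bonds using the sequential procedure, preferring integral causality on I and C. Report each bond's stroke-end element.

#3 stroke→J3  (Se1: effort source, stroke at far end)
#1 stroke→J2  (J3: bond 3 brought effort, rest push out)
#2 stroke→I1  (common-e at J3 fixed by 3)
#0 stroke→J1  (J2: bond 1 brought effort, rest push out)
#4 stroke→I2  (0-jn J1 has e-setter on 0)

#0 stroke at J1
#1 stroke at J2
#2 stroke at I1
#3 stroke at J3
#4 stroke at I2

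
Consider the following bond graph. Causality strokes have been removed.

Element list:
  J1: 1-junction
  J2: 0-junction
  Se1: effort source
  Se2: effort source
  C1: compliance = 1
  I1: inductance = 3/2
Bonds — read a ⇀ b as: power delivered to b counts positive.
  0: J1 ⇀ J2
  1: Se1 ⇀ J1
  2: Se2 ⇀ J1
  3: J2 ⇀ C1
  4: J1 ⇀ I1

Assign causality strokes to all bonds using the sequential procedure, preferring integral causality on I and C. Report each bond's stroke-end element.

#1 stroke→J1  (source Se1 imposes e)
#2 stroke→J1  (source Se2 imposes e)
#3 stroke→J2  (C1 outputs effort q/C1)
#0 stroke→J1  (J2 effort already set via bond 3)
#4 stroke→I1  (J1 needs exactly one f-in)

bond 0 →J1
bond 1 →J1
bond 2 →J1
bond 3 →J2
bond 4 →I1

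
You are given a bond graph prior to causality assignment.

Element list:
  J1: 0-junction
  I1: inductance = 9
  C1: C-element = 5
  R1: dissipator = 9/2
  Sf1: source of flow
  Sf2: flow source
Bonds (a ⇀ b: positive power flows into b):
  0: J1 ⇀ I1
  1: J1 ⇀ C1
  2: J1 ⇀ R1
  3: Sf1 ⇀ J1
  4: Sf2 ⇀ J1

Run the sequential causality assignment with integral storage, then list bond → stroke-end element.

#0 →I1
#1 →J1
#2 →R1
#3 →Sf1
#4 →Sf2

β3 |Sf1  (Sf1 (Sf) sets flow on bond)
β4 |Sf2  (Sf2 fixes flow; stroke at Sf2)
β0 |I1  (prefer integral on I1)
β1 |J1  (C1 outputs effort q/C1)
β2 |R1  (J1 effort already set via bond 1)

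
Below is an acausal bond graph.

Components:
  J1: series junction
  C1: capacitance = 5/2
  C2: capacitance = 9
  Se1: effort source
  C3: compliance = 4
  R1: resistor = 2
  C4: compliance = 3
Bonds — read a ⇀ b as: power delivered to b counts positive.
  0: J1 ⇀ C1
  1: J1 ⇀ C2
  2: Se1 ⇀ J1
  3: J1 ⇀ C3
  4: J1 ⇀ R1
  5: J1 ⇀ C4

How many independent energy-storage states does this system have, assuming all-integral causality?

bond 2 |J1  (Se1 fixes effort; stroke away)
bond 0 |J1  (C1 outputs effort q/C1)
bond 1 |J1  (C2 integral (e out))
bond 3 |J1  (C3 outputs effort q/C3)
bond 5 |J1  (prefer integral on C4)
bond 4 |R1  (J1 needs exactly one f-in)

4  (C1, C2, C3, C4 all integral)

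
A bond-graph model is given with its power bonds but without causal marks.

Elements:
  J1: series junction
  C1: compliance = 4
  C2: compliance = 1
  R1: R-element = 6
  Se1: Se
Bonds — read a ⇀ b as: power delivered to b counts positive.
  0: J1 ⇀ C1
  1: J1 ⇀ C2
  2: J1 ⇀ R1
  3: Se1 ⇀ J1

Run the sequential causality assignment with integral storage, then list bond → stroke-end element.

β3 |J1  (Se1: effort source, stroke at far end)
β0 |J1  (prefer integral on C1)
β1 |J1  (prefer integral on C2)
β2 |R1  (J1 needs exactly one f-in)

b0 |J1
b1 |J1
b2 |R1
b3 |J1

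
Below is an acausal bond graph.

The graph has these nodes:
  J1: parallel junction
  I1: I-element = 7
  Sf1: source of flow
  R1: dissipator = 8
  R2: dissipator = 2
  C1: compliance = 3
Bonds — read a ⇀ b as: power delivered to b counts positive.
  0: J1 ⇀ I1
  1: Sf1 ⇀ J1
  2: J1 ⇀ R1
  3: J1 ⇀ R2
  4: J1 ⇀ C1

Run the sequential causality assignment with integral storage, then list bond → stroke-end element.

bond 1 →Sf1  (Sf1 fixes flow; stroke at Sf1)
bond 0 →I1  (I1: I, integral causality)
bond 4 →J1  (C1: C, integral causality)
bond 2 →R1  (common-e at J1 fixed by 4)
bond 3 →R2  (J1: bond 4 brought effort, rest push out)

bond 0 |I1
bond 1 |Sf1
bond 2 |R1
bond 3 |R2
bond 4 |J1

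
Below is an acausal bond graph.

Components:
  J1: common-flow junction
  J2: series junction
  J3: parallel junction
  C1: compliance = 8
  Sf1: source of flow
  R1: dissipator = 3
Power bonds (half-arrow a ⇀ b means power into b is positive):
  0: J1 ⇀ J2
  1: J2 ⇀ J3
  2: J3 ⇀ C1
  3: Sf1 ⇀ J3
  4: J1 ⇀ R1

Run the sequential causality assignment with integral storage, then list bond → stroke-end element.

β3 →Sf1  (Sf1 fixes flow; stroke at Sf1)
β2 →J3  (C1: C, integral causality)
β1 →J2  (0-jn J3 has e-setter on 2)
β0 →J1  (only one flow-in slot at J2)
β4 →R1  (only one flow-in slot at J1)

#0 →J1
#1 →J2
#2 →J3
#3 →Sf1
#4 →R1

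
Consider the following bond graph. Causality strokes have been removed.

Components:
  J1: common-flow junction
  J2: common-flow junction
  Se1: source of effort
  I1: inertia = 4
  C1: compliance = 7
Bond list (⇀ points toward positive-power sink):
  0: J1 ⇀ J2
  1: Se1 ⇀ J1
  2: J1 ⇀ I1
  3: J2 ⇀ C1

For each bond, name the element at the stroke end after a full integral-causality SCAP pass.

#0 |J1
#1 |J1
#2 |I1
#3 |J2

bond 1 stroke at J1  (source Se1 imposes e)
bond 2 stroke at I1  (I1 integral (f out))
bond 0 stroke at J1  (1-jn J1 has f-setter on 2)
bond 3 stroke at J2  (1-jn J2 has f-setter on 0)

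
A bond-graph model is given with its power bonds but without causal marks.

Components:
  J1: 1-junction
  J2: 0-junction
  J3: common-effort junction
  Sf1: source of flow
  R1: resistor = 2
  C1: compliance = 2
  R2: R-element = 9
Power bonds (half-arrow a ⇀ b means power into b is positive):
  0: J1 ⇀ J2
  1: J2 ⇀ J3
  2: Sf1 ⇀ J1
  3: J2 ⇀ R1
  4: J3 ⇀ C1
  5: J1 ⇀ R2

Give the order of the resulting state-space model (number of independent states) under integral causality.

1  (C1 all integral)

#2 stroke→Sf1  (Sf1 (Sf) sets flow on bond)
#0 stroke→J1  (common-f at J1 fixed by 2)
#5 stroke→J1  (common-f at J1 fixed by 2)
#4 stroke→J3  (prefer integral on C1)
#1 stroke→J2  (0-jn J3 has e-setter on 4)
#3 stroke→R1  (common-e at J2 fixed by 1)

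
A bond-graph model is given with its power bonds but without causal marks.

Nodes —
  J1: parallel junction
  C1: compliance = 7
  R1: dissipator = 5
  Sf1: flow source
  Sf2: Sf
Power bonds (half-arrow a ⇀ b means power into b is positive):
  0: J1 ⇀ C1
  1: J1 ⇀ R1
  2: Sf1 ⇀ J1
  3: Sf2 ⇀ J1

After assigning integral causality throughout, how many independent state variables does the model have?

1  (C1 all integral)

β2 →Sf1  (Sf1 fixes flow; stroke at Sf1)
β3 →Sf2  (Sf2: flow source, stroke at near end)
β0 →J1  (C1 integral (e out))
β1 →R1  (J1 effort already set via bond 0)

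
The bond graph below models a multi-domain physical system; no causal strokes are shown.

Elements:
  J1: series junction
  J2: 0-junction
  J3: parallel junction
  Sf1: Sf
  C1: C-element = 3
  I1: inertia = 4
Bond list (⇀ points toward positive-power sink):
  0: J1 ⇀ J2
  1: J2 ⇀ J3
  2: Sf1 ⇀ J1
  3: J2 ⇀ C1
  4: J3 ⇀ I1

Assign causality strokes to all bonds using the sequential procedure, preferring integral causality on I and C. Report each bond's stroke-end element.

β2 stroke→Sf1  (Sf1 (Sf) sets flow on bond)
β0 stroke→J1  (1-jn J1 has f-setter on 2)
β3 stroke→J2  (C1: C, integral causality)
β1 stroke→J3  (J2 effort already set via bond 3)
β4 stroke→I1  (J3: bond 1 brought effort, rest push out)

bond 0 stroke at J1
bond 1 stroke at J3
bond 2 stroke at Sf1
bond 3 stroke at J2
bond 4 stroke at I1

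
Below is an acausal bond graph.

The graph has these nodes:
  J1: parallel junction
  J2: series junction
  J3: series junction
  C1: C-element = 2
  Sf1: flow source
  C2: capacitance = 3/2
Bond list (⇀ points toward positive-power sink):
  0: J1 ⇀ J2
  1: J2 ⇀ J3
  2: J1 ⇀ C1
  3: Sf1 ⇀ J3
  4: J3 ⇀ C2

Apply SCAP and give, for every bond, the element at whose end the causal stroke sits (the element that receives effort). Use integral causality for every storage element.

b0 stroke at J2
b1 stroke at J3
b2 stroke at J1
b3 stroke at Sf1
b4 stroke at J3

#3 stroke at Sf1  (Sf1: flow source, stroke at near end)
#1 stroke at J3  (J3 flow already set via bond 3)
#4 stroke at J3  (common-f at J3 fixed by 3)
#0 stroke at J2  (common-f at J2 fixed by 1)
#2 stroke at J1  (J1 needs exactly one e-in)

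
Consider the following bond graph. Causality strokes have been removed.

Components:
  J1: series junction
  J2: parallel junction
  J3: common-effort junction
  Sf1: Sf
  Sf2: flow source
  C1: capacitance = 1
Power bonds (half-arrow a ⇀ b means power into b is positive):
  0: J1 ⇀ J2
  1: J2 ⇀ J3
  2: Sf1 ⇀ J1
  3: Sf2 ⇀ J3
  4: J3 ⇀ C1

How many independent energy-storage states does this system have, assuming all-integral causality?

#2 stroke→Sf1  (Sf1 (Sf) sets flow on bond)
#3 stroke→Sf2  (Sf2 (Sf) sets flow on bond)
#0 stroke→J1  (J1: bond 2 brought flow, rest push out)
#1 stroke→J2  (closing 0-jn rule on J2)
#4 stroke→J3  (only one effort-in slot at J3)

1  (C1 all integral)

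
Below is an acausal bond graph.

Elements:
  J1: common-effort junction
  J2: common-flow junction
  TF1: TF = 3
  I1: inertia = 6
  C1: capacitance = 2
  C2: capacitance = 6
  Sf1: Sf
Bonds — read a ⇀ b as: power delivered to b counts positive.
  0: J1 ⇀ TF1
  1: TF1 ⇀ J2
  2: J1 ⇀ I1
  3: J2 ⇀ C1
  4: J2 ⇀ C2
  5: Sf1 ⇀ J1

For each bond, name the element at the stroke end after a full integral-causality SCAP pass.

#0 stroke→J1
#1 stroke→TF1
#2 stroke→I1
#3 stroke→J2
#4 stroke→J2
#5 stroke→Sf1

bond 5 stroke at Sf1  (source Sf1 imposes f)
bond 2 stroke at I1  (I1 outputs flow p/I1)
bond 0 stroke at J1  (closing 0-jn rule on J1)
bond 1 stroke at TF1  (TF1 one-in-one-out from 0)
bond 3 stroke at J2  (common-f at J2 fixed by 1)
bond 4 stroke at J2  (J2 flow already set via bond 1)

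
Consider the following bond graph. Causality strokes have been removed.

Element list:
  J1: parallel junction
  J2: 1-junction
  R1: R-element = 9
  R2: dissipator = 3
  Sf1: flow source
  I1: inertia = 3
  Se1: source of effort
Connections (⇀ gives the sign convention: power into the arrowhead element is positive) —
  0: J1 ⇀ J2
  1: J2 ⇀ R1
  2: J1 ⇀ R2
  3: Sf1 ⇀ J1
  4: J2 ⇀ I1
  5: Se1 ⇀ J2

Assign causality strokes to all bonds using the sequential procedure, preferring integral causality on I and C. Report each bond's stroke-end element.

β3 |Sf1  (Sf1: flow source, stroke at near end)
β5 |J2  (Se1 (Se) sets effort on bond)
β4 |I1  (I1 integral (f out))
β0 |J2  (J2: bond 4 brought flow, rest push out)
β1 |J2  (J2 flow already set via bond 4)
β2 |J1  (only one effort-in slot at J1)

β0 stroke at J2
β1 stroke at J2
β2 stroke at J1
β3 stroke at Sf1
β4 stroke at I1
β5 stroke at J2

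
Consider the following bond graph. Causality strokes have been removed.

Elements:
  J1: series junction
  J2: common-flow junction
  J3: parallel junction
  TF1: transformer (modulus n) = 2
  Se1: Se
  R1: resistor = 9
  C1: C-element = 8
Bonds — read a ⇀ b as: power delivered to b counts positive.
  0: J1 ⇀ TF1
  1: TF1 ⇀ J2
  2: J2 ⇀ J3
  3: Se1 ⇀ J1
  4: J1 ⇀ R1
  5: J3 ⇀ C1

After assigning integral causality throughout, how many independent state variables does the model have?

#3 |J1  (Se1 fixes effort; stroke away)
#5 |J3  (C1 integral (e out))
#2 |J2  (J3 effort already set via bond 5)
#1 |TF1  (J2 needs exactly one f-in)
#0 |J1  (TF1 one-in-one-out from 1)
#4 |R1  (J1 needs exactly one f-in)

1  (C1 all integral)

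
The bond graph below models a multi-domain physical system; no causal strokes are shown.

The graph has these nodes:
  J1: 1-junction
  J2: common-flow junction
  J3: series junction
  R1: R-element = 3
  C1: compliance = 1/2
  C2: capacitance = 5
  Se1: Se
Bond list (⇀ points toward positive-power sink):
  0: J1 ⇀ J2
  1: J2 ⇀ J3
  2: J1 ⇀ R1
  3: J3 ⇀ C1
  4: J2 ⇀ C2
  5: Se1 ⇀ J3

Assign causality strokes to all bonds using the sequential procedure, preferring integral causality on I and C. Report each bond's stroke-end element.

bond 0 stroke at J1
bond 1 stroke at J2
bond 2 stroke at R1
bond 3 stroke at J3
bond 4 stroke at J2
bond 5 stroke at J3

bond 5 stroke at J3  (Se1 fixes effort; stroke away)
bond 3 stroke at J3  (C1 integral (e out))
bond 1 stroke at J2  (closing 1-jn rule on J3)
bond 4 stroke at J2  (C2 outputs effort q/C2)
bond 0 stroke at J1  (J2 needs exactly one f-in)
bond 2 stroke at R1  (only one flow-in slot at J1)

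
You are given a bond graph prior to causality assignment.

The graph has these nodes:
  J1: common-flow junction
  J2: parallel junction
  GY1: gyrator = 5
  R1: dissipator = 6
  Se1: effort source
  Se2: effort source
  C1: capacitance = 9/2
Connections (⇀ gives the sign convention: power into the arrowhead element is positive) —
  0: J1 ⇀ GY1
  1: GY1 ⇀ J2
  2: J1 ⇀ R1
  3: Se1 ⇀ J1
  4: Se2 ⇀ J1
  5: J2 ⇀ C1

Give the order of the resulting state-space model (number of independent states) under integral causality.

1  (C1 all integral)

b3 →J1  (source Se1 imposes e)
b4 →J1  (Se2 fixes effort; stroke away)
b5 →J2  (prefer integral on C1)
b1 →GY1  (common-e at J2 fixed by 5)
b0 →GY1  (GY1: gyrator matches bond 1)
b2 →J1  (1-jn J1 has f-setter on 0)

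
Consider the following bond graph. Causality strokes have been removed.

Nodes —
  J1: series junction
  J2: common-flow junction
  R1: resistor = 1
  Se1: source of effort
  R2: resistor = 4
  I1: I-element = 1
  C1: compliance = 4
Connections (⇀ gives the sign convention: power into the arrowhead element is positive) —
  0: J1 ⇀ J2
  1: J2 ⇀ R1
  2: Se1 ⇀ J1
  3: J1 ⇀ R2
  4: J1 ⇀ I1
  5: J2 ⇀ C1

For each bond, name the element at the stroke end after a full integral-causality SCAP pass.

bond 0 |J1
bond 1 |J2
bond 2 |J1
bond 3 |J1
bond 4 |I1
bond 5 |J2

β2 →J1  (Se1 fixes effort; stroke away)
β4 →I1  (prefer integral on I1)
β0 →J1  (1-jn J1 has f-setter on 4)
β3 →J1  (1-jn J1 has f-setter on 4)
β1 →J2  (common-f at J2 fixed by 0)
β5 →J2  (1-jn J2 has f-setter on 0)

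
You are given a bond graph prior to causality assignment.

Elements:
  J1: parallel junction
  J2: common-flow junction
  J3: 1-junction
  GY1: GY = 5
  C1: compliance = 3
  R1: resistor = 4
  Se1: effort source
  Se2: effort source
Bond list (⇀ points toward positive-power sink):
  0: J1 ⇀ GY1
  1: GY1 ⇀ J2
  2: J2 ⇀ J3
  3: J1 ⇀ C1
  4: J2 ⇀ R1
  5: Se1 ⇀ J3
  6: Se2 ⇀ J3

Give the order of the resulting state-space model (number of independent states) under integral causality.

1  (C1 all integral)

#5 stroke at J3  (source Se1 imposes e)
#6 stroke at J3  (Se2 (Se) sets effort on bond)
#2 stroke at J2  (closing 1-jn rule on J3)
#3 stroke at J1  (C1: C, integral causality)
#0 stroke at GY1  (J1: bond 3 brought effort, rest push out)
#1 stroke at GY1  (GY1 both-in/both-out from 0)
#4 stroke at J2  (J2: bond 1 brought flow, rest push out)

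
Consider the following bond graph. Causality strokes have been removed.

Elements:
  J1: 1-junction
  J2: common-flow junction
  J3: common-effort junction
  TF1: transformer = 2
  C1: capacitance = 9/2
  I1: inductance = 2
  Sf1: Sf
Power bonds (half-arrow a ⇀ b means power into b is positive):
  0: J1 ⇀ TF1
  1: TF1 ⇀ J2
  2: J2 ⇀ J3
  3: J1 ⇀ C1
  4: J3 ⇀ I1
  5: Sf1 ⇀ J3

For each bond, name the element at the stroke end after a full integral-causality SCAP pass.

b5 →Sf1  (Sf1 fixes flow; stroke at Sf1)
b3 →J1  (prefer integral on C1)
b0 →TF1  (closing 1-jn rule on J1)
b1 →J2  (TF TF1: opposite of bond 0)
b2 →J3  (only one flow-in slot at J2)
b4 →I1  (J3: bond 2 brought effort, rest push out)

bond 0 →TF1
bond 1 →J2
bond 2 →J3
bond 3 →J1
bond 4 →I1
bond 5 →Sf1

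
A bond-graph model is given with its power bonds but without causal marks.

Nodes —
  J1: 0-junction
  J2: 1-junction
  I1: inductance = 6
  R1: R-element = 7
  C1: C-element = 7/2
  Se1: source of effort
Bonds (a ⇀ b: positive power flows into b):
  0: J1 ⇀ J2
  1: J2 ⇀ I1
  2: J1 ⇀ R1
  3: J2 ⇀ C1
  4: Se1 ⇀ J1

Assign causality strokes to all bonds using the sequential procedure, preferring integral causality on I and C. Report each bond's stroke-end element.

β4 →J1  (Se1: effort source, stroke at far end)
β0 →J2  (J1 effort already set via bond 4)
β2 →R1  (J1: bond 4 brought effort, rest push out)
β1 →I1  (I1 outputs flow p/I1)
β3 →J2  (J2 flow already set via bond 1)

bond 0 stroke at J2
bond 1 stroke at I1
bond 2 stroke at R1
bond 3 stroke at J2
bond 4 stroke at J1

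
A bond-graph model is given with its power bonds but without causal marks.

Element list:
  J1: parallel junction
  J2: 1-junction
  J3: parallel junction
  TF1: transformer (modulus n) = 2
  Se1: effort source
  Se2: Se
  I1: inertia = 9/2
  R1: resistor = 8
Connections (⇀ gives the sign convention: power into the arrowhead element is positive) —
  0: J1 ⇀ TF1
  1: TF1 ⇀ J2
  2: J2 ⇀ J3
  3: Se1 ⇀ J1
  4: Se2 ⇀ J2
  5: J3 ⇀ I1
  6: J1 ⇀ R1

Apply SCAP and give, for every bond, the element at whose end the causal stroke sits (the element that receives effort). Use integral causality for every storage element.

b3 stroke→J1  (Se1 (Se) sets effort on bond)
b4 stroke→J2  (Se2: effort source, stroke at far end)
b0 stroke→TF1  (0-jn J1 has e-setter on 3)
b6 stroke→R1  (J1 effort already set via bond 3)
b1 stroke→J2  (TF1 one-in-one-out from 0)
b2 stroke→J3  (J2: last free bond brings flow in)
b5 stroke→I1  (common-e at J3 fixed by 2)

#0 stroke at TF1
#1 stroke at J2
#2 stroke at J3
#3 stroke at J1
#4 stroke at J2
#5 stroke at I1
#6 stroke at R1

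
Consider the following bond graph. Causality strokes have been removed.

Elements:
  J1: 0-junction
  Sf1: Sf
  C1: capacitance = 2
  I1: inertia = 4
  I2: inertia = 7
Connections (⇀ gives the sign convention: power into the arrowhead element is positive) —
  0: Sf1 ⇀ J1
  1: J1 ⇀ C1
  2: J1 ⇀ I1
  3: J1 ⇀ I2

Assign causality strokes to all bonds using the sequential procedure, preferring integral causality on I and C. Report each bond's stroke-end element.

bond 0 →Sf1  (Sf1 (Sf) sets flow on bond)
bond 1 →J1  (C1: C, integral causality)
bond 2 →I1  (common-e at J1 fixed by 1)
bond 3 →I2  (common-e at J1 fixed by 1)

#0 stroke→Sf1
#1 stroke→J1
#2 stroke→I1
#3 stroke→I2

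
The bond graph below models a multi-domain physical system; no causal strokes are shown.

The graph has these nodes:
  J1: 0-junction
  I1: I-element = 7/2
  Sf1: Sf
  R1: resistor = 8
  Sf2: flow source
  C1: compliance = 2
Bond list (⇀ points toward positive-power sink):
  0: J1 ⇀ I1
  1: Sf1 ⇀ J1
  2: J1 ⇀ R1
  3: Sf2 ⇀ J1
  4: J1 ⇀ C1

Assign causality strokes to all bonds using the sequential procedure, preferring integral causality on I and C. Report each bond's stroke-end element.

bond 0 |I1
bond 1 |Sf1
bond 2 |R1
bond 3 |Sf2
bond 4 |J1

bond 1 stroke at Sf1  (Sf1 (Sf) sets flow on bond)
bond 3 stroke at Sf2  (Sf2: flow source, stroke at near end)
bond 0 stroke at I1  (prefer integral on I1)
bond 4 stroke at J1  (C1 integral (e out))
bond 2 stroke at R1  (0-jn J1 has e-setter on 4)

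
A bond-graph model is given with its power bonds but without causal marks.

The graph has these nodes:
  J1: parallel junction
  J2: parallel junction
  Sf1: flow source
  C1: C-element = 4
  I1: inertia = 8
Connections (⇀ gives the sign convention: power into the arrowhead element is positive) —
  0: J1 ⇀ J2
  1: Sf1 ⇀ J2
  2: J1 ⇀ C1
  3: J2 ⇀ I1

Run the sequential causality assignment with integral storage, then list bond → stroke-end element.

b0 stroke→J2
b1 stroke→Sf1
b2 stroke→J1
b3 stroke→I1

b1 stroke→Sf1  (source Sf1 imposes f)
b2 stroke→J1  (C1 outputs effort q/C1)
b0 stroke→J2  (J1 effort already set via bond 2)
b3 stroke→I1  (0-jn J2 has e-setter on 0)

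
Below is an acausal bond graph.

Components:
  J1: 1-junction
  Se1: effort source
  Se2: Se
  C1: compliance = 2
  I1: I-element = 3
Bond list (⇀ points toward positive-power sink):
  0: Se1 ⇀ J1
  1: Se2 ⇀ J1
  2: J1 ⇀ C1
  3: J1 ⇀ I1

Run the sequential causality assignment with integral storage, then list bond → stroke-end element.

β0 stroke at J1
β1 stroke at J1
β2 stroke at J1
β3 stroke at I1

#0 →J1  (Se1 (Se) sets effort on bond)
#1 →J1  (source Se2 imposes e)
#2 →J1  (prefer integral on C1)
#3 →I1  (only one flow-in slot at J1)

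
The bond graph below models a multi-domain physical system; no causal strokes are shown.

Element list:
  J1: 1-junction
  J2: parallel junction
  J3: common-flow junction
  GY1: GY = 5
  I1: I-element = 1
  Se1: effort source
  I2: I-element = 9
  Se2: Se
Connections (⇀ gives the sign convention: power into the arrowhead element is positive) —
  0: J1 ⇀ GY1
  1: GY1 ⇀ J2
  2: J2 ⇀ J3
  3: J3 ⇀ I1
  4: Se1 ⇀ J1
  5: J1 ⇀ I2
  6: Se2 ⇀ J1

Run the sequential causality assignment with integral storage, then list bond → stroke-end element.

bond 0 stroke at J1
bond 1 stroke at J2
bond 2 stroke at J3
bond 3 stroke at I1
bond 4 stroke at J1
bond 5 stroke at I2
bond 6 stroke at J1

#4 →J1  (Se1 (Se) sets effort on bond)
#6 →J1  (source Se2 imposes e)
#3 →I1  (I1: I, integral causality)
#2 →J3  (1-jn J3 has f-setter on 3)
#1 →J2  (J2 needs exactly one e-in)
#0 →J1  (GY GY1: same side as bond 1)
#5 →I2  (only one flow-in slot at J1)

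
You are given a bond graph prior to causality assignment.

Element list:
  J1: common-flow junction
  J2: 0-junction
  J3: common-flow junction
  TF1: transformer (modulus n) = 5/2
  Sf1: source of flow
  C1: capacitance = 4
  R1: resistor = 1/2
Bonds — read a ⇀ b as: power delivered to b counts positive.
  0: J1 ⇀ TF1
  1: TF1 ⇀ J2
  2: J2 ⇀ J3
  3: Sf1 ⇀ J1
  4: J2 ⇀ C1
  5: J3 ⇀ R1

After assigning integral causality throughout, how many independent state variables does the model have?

#3 →Sf1  (source Sf1 imposes f)
#0 →J1  (1-jn J1 has f-setter on 3)
#1 →TF1  (TF1 one-in-one-out from 0)
#4 →J2  (C1 outputs effort q/C1)
#2 →J3  (J2: bond 4 brought effort, rest push out)
#5 →R1  (closing 1-jn rule on J3)

1  (C1 all integral)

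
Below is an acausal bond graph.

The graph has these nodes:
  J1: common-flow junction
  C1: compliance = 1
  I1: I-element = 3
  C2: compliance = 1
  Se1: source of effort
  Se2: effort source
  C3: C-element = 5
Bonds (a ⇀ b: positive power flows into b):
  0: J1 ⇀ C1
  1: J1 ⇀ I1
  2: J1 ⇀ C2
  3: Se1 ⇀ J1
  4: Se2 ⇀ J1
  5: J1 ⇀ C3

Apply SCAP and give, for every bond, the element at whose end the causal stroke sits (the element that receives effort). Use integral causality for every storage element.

β3 stroke at J1  (source Se1 imposes e)
β4 stroke at J1  (Se2 fixes effort; stroke away)
β0 stroke at J1  (C1 outputs effort q/C1)
β1 stroke at I1  (I1 integral (f out))
β2 stroke at J1  (J1: bond 1 brought flow, rest push out)
β5 stroke at J1  (J1: bond 1 brought flow, rest push out)

bond 0 stroke→J1
bond 1 stroke→I1
bond 2 stroke→J1
bond 3 stroke→J1
bond 4 stroke→J1
bond 5 stroke→J1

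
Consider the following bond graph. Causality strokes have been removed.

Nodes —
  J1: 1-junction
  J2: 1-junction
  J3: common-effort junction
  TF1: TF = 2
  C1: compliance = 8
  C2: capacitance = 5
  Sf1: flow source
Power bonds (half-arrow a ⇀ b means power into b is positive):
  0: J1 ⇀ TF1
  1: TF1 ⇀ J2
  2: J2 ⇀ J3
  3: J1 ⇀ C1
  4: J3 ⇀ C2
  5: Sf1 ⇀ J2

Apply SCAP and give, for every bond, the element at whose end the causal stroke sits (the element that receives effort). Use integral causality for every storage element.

bond 5 →Sf1  (Sf1 (Sf) sets flow on bond)
bond 1 →J2  (J2 flow already set via bond 5)
bond 2 →J2  (J2 flow already set via bond 5)
bond 4 →J3  (closing 0-jn rule on J3)
bond 0 →TF1  (TF1 one-in-one-out from 1)
bond 3 →J1  (J1 flow already set via bond 0)

bond 0 stroke→TF1
bond 1 stroke→J2
bond 2 stroke→J2
bond 3 stroke→J1
bond 4 stroke→J3
bond 5 stroke→Sf1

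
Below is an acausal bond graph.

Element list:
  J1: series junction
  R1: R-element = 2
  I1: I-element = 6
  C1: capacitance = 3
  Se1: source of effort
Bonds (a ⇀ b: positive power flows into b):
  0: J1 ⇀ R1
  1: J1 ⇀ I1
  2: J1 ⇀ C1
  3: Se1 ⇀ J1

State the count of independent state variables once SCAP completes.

2  (C1, I1 all integral)

b3 stroke at J1  (source Se1 imposes e)
b1 stroke at I1  (I1 integral (f out))
b0 stroke at J1  (J1: bond 1 brought flow, rest push out)
b2 stroke at J1  (1-jn J1 has f-setter on 1)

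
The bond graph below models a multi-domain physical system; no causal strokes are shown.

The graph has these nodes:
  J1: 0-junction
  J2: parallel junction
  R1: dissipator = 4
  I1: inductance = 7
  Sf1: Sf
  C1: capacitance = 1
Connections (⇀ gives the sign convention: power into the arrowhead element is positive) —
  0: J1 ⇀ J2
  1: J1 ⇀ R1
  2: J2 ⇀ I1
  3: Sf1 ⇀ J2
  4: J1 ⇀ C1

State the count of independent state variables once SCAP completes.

bond 3 |Sf1  (Sf1 fixes flow; stroke at Sf1)
bond 2 |I1  (I1 integral (f out))
bond 0 |J2  (only one effort-in slot at J2)
bond 4 |J1  (C1 integral (e out))
bond 1 |R1  (common-e at J1 fixed by 4)

2  (C1, I1 all integral)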